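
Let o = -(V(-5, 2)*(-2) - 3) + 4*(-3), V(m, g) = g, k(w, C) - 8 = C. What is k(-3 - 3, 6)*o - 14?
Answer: -84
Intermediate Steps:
k(w, C) = 8 + C
o = -5 (o = -(2*(-2) - 3) + 4*(-3) = -(-4 - 3) - 12 = -1*(-7) - 12 = 7 - 12 = -5)
k(-3 - 3, 6)*o - 14 = (8 + 6)*(-5) - 14 = 14*(-5) - 14 = -70 - 14 = -84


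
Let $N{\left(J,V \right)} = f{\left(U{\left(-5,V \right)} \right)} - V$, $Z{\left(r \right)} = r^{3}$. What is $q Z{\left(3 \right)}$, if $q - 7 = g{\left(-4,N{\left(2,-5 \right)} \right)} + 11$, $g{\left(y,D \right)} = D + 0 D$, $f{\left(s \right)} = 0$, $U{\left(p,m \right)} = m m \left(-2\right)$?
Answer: $621$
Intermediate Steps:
$U{\left(p,m \right)} = - 2 m^{2}$ ($U{\left(p,m \right)} = m^{2} \left(-2\right) = - 2 m^{2}$)
$N{\left(J,V \right)} = - V$ ($N{\left(J,V \right)} = 0 - V = - V$)
$g{\left(y,D \right)} = D$ ($g{\left(y,D \right)} = D + 0 = D$)
$q = 23$ ($q = 7 + \left(\left(-1\right) \left(-5\right) + 11\right) = 7 + \left(5 + 11\right) = 7 + 16 = 23$)
$q Z{\left(3 \right)} = 23 \cdot 3^{3} = 23 \cdot 27 = 621$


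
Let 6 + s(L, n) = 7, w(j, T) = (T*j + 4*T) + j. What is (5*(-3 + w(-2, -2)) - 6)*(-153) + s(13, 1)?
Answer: 7804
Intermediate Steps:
w(j, T) = j + 4*T + T*j (w(j, T) = (4*T + T*j) + j = j + 4*T + T*j)
s(L, n) = 1 (s(L, n) = -6 + 7 = 1)
(5*(-3 + w(-2, -2)) - 6)*(-153) + s(13, 1) = (5*(-3 + (-2 + 4*(-2) - 2*(-2))) - 6)*(-153) + 1 = (5*(-3 + (-2 - 8 + 4)) - 6)*(-153) + 1 = (5*(-3 - 6) - 6)*(-153) + 1 = (5*(-9) - 6)*(-153) + 1 = (-45 - 6)*(-153) + 1 = -51*(-153) + 1 = 7803 + 1 = 7804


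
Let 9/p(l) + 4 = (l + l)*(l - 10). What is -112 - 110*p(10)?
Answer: 271/2 ≈ 135.50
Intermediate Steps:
p(l) = 9/(-4 + 2*l*(-10 + l)) (p(l) = 9/(-4 + (l + l)*(l - 10)) = 9/(-4 + (2*l)*(-10 + l)) = 9/(-4 + 2*l*(-10 + l)))
-112 - 110*p(10) = -112 - 495/(-2 + 10² - 10*10) = -112 - 495/(-2 + 100 - 100) = -112 - 495/(-2) = -112 - 495*(-1)/2 = -112 - 110*(-9/4) = -112 + 495/2 = 271/2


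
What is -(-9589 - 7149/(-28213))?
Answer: 270527308/28213 ≈ 9588.8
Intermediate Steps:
-(-9589 - 7149/(-28213)) = -(-9589 - 7149*(-1/28213)) = -(-9589 + 7149/28213) = -1*(-270527308/28213) = 270527308/28213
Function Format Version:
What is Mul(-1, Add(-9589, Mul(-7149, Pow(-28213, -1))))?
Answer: Rational(270527308, 28213) ≈ 9588.8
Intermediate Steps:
Mul(-1, Add(-9589, Mul(-7149, Pow(-28213, -1)))) = Mul(-1, Add(-9589, Mul(-7149, Rational(-1, 28213)))) = Mul(-1, Add(-9589, Rational(7149, 28213))) = Mul(-1, Rational(-270527308, 28213)) = Rational(270527308, 28213)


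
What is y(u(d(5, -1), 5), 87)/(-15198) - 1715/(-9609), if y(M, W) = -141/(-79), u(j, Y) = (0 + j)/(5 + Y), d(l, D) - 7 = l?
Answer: 685915387/3845656326 ≈ 0.17836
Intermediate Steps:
d(l, D) = 7 + l
u(j, Y) = j/(5 + Y)
y(M, W) = 141/79 (y(M, W) = -141*(-1/79) = 141/79)
y(u(d(5, -1), 5), 87)/(-15198) - 1715/(-9609) = (141/79)/(-15198) - 1715/(-9609) = (141/79)*(-1/15198) - 1715*(-1/9609) = -47/400214 + 1715/9609 = 685915387/3845656326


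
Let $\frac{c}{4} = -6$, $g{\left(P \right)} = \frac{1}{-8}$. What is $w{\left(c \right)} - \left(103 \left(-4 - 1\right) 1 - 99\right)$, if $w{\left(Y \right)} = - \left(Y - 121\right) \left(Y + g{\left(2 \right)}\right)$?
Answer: $- \frac{23073}{8} \approx -2884.1$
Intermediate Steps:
$g{\left(P \right)} = - \frac{1}{8}$
$c = -24$ ($c = 4 \left(-6\right) = -24$)
$w{\left(Y \right)} = - \left(-121 + Y\right) \left(- \frac{1}{8} + Y\right)$ ($w{\left(Y \right)} = - \left(Y - 121\right) \left(Y - \frac{1}{8}\right) = - \left(-121 + Y\right) \left(- \frac{1}{8} + Y\right)$)
$w{\left(c \right)} - \left(103 \left(-4 - 1\right) 1 - 99\right) = \left(- \frac{121}{8} - \left(-24\right)^{2} + \frac{969}{8} \left(-24\right)\right) - \left(103 \left(-4 - 1\right) 1 - 99\right) = \left(- \frac{121}{8} - 576 - 2907\right) - \left(103 \left(\left(-5\right) 1\right) - 99\right) = \left(- \frac{121}{8} - 576 - 2907\right) - \left(103 \left(-5\right) - 99\right) = - \frac{27985}{8} - \left(-515 - 99\right) = - \frac{27985}{8} - -614 = - \frac{27985}{8} + 614 = - \frac{23073}{8}$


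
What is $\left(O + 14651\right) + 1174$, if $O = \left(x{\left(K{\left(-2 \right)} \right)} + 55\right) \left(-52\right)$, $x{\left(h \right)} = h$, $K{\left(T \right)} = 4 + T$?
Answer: $12861$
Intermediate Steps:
$O = -2964$ ($O = \left(\left(4 - 2\right) + 55\right) \left(-52\right) = \left(2 + 55\right) \left(-52\right) = 57 \left(-52\right) = -2964$)
$\left(O + 14651\right) + 1174 = \left(-2964 + 14651\right) + 1174 = 11687 + 1174 = 12861$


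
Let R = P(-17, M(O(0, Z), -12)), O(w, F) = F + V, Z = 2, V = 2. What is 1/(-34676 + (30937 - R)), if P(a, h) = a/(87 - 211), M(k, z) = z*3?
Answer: -124/463653 ≈ -0.00026744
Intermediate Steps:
O(w, F) = 2 + F (O(w, F) = F + 2 = 2 + F)
M(k, z) = 3*z
P(a, h) = -a/124 (P(a, h) = a/(-124) = -a/124)
R = 17/124 (R = -1/124*(-17) = 17/124 ≈ 0.13710)
1/(-34676 + (30937 - R)) = 1/(-34676 + (30937 - 1*17/124)) = 1/(-34676 + (30937 - 17/124)) = 1/(-34676 + 3836171/124) = 1/(-463653/124) = -124/463653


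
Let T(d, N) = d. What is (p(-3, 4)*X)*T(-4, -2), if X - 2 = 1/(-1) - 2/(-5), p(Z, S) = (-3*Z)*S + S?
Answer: -224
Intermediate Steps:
p(Z, S) = S - 3*S*Z (p(Z, S) = -3*S*Z + S = S - 3*S*Z)
X = 7/5 (X = 2 + (1/(-1) - 2/(-5)) = 2 + (1*(-1) - 2*(-⅕)) = 2 + (-1 + ⅖) = 2 - ⅗ = 7/5 ≈ 1.4000)
(p(-3, 4)*X)*T(-4, -2) = ((4*(1 - 3*(-3)))*(7/5))*(-4) = ((4*(1 + 9))*(7/5))*(-4) = ((4*10)*(7/5))*(-4) = (40*(7/5))*(-4) = 56*(-4) = -224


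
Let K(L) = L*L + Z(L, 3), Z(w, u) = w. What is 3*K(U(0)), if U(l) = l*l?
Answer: 0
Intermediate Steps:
U(l) = l**2
K(L) = L + L**2 (K(L) = L*L + L = L**2 + L = L + L**2)
3*K(U(0)) = 3*(0**2*(1 + 0**2)) = 3*(0*(1 + 0)) = 3*(0*1) = 3*0 = 0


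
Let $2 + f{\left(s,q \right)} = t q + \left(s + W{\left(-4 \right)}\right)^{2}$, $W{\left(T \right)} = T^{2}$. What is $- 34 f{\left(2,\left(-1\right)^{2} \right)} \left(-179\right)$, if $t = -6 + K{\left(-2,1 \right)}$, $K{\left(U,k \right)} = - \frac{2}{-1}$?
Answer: $1935348$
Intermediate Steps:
$K{\left(U,k \right)} = 2$ ($K{\left(U,k \right)} = \left(-2\right) \left(-1\right) = 2$)
$t = -4$ ($t = -6 + 2 = -4$)
$f{\left(s,q \right)} = -2 + \left(16 + s\right)^{2} - 4 q$ ($f{\left(s,q \right)} = -2 - \left(- \left(s + \left(-4\right)^{2}\right)^{2} + 4 q\right) = -2 - \left(- \left(s + 16\right)^{2} + 4 q\right) = -2 - \left(- \left(16 + s\right)^{2} + 4 q\right) = -2 + \left(16 + s\right)^{2} - 4 q$)
$- 34 f{\left(2,\left(-1\right)^{2} \right)} \left(-179\right) = - 34 \left(-2 + \left(16 + 2\right)^{2} - 4 \left(-1\right)^{2}\right) \left(-179\right) = - 34 \left(-2 + 18^{2} - 4\right) \left(-179\right) = - 34 \left(-2 + 324 - 4\right) \left(-179\right) = \left(-34\right) 318 \left(-179\right) = \left(-10812\right) \left(-179\right) = 1935348$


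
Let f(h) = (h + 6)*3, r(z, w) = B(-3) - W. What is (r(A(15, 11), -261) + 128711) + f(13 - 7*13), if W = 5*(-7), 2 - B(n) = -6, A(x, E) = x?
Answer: 128538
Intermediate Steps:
B(n) = 8 (B(n) = 2 - 1*(-6) = 2 + 6 = 8)
W = -35
r(z, w) = 43 (r(z, w) = 8 - 1*(-35) = 8 + 35 = 43)
f(h) = 18 + 3*h (f(h) = (6 + h)*3 = 18 + 3*h)
(r(A(15, 11), -261) + 128711) + f(13 - 7*13) = (43 + 128711) + (18 + 3*(13 - 7*13)) = 128754 + (18 + 3*(13 - 91)) = 128754 + (18 + 3*(-78)) = 128754 + (18 - 234) = 128754 - 216 = 128538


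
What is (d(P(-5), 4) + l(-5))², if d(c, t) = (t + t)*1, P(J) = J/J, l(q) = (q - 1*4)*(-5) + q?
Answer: 2304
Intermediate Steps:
l(q) = 20 - 4*q (l(q) = (q - 4)*(-5) + q = (-4 + q)*(-5) + q = (20 - 5*q) + q = 20 - 4*q)
P(J) = 1
d(c, t) = 2*t (d(c, t) = (2*t)*1 = 2*t)
(d(P(-5), 4) + l(-5))² = (2*4 + (20 - 4*(-5)))² = (8 + (20 + 20))² = (8 + 40)² = 48² = 2304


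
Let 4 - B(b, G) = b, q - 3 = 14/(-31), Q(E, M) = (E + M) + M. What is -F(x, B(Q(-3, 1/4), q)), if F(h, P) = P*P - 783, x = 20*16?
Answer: 2963/4 ≈ 740.75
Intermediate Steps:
Q(E, M) = E + 2*M
q = 79/31 (q = 3 + 14/(-31) = 3 + 14*(-1/31) = 3 - 14/31 = 79/31 ≈ 2.5484)
x = 320
B(b, G) = 4 - b
F(h, P) = -783 + P² (F(h, P) = P² - 783 = -783 + P²)
-F(x, B(Q(-3, 1/4), q)) = -(-783 + (4 - (-3 + 2/4))²) = -(-783 + (4 - (-3 + 2*(¼)))²) = -(-783 + (4 - (-3 + ½))²) = -(-783 + (4 - 1*(-5/2))²) = -(-783 + (4 + 5/2)²) = -(-783 + (13/2)²) = -(-783 + 169/4) = -1*(-2963/4) = 2963/4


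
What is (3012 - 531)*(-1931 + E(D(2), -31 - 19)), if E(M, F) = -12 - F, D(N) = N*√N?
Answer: -4696533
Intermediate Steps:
D(N) = N^(3/2)
(3012 - 531)*(-1931 + E(D(2), -31 - 19)) = (3012 - 531)*(-1931 + (-12 - (-31 - 19))) = 2481*(-1931 + (-12 - 1*(-50))) = 2481*(-1931 + (-12 + 50)) = 2481*(-1931 + 38) = 2481*(-1893) = -4696533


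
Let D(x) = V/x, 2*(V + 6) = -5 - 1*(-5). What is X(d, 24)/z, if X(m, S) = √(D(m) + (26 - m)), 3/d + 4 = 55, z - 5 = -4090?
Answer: -I*√21981/69445 ≈ -0.0021349*I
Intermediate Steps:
z = -4085 (z = 5 - 4090 = -4085)
d = 1/17 (d = 3/(-4 + 55) = 3/51 = 3*(1/51) = 1/17 ≈ 0.058824)
V = -6 (V = -6 + (-5 - 1*(-5))/2 = -6 + (-5 + 5)/2 = -6 + (½)*0 = -6 + 0 = -6)
D(x) = -6/x
X(m, S) = √(26 - m - 6/m) (X(m, S) = √(-6/m + (26 - m)) = √(26 - m - 6/m))
X(d, 24)/z = √(26 - 1*1/17 - 6/1/17)/(-4085) = √(26 - 1/17 - 6*17)*(-1/4085) = √(26 - 1/17 - 102)*(-1/4085) = √(-1293/17)*(-1/4085) = (I*√21981/17)*(-1/4085) = -I*√21981/69445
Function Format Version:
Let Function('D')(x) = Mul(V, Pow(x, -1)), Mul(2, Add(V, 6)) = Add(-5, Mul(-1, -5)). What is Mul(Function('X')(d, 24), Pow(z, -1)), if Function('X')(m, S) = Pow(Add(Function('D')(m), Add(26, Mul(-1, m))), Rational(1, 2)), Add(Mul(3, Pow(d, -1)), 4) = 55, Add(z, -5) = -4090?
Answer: Mul(Rational(-1, 69445), I, Pow(21981, Rational(1, 2))) ≈ Mul(-0.0021349, I)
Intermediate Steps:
z = -4085 (z = Add(5, -4090) = -4085)
d = Rational(1, 17) (d = Mul(3, Pow(Add(-4, 55), -1)) = Mul(3, Pow(51, -1)) = Mul(3, Rational(1, 51)) = Rational(1, 17) ≈ 0.058824)
V = -6 (V = Add(-6, Mul(Rational(1, 2), Add(-5, Mul(-1, -5)))) = Add(-6, Mul(Rational(1, 2), Add(-5, 5))) = Add(-6, Mul(Rational(1, 2), 0)) = Add(-6, 0) = -6)
Function('D')(x) = Mul(-6, Pow(x, -1))
Function('X')(m, S) = Pow(Add(26, Mul(-1, m), Mul(-6, Pow(m, -1))), Rational(1, 2)) (Function('X')(m, S) = Pow(Add(Mul(-6, Pow(m, -1)), Add(26, Mul(-1, m))), Rational(1, 2)) = Pow(Add(26, Mul(-1, m), Mul(-6, Pow(m, -1))), Rational(1, 2)))
Mul(Function('X')(d, 24), Pow(z, -1)) = Mul(Pow(Add(26, Mul(-1, Rational(1, 17)), Mul(-6, Pow(Rational(1, 17), -1))), Rational(1, 2)), Pow(-4085, -1)) = Mul(Pow(Add(26, Rational(-1, 17), Mul(-6, 17)), Rational(1, 2)), Rational(-1, 4085)) = Mul(Pow(Add(26, Rational(-1, 17), -102), Rational(1, 2)), Rational(-1, 4085)) = Mul(Pow(Rational(-1293, 17), Rational(1, 2)), Rational(-1, 4085)) = Mul(Mul(Rational(1, 17), I, Pow(21981, Rational(1, 2))), Rational(-1, 4085)) = Mul(Rational(-1, 69445), I, Pow(21981, Rational(1, 2)))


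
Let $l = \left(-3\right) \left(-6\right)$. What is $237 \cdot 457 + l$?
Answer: $108327$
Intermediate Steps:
$l = 18$
$237 \cdot 457 + l = 237 \cdot 457 + 18 = 108309 + 18 = 108327$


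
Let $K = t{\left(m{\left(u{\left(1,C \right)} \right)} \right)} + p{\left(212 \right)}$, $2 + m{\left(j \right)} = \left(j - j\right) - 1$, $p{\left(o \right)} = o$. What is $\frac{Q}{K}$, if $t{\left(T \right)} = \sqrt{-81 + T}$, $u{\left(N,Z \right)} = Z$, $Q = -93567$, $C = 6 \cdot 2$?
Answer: $- \frac{4959051}{11257} + \frac{93567 i \sqrt{21}}{22514} \approx -440.53 + 19.045 i$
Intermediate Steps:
$C = 12$
$m{\left(j \right)} = -3$ ($m{\left(j \right)} = -2 + \left(\left(j - j\right) - 1\right) = -2 + \left(0 - 1\right) = -2 - 1 = -3$)
$K = 212 + 2 i \sqrt{21}$ ($K = \sqrt{-81 - 3} + 212 = \sqrt{-84} + 212 = 2 i \sqrt{21} + 212 = 212 + 2 i \sqrt{21} \approx 212.0 + 9.1651 i$)
$\frac{Q}{K} = - \frac{93567}{212 + 2 i \sqrt{21}}$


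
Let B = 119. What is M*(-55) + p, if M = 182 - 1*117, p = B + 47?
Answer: -3409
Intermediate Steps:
p = 166 (p = 119 + 47 = 166)
M = 65 (M = 182 - 117 = 65)
M*(-55) + p = 65*(-55) + 166 = -3575 + 166 = -3409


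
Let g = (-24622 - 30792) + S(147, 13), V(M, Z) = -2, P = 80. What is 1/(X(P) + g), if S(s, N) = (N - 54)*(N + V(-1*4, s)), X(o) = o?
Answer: -1/55785 ≈ -1.7926e-5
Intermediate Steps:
S(s, N) = (-54 + N)*(-2 + N) (S(s, N) = (N - 54)*(N - 2) = (-54 + N)*(-2 + N))
g = -55865 (g = (-24622 - 30792) + (108 + 13**2 - 56*13) = -55414 + (108 + 169 - 728) = -55414 - 451 = -55865)
1/(X(P) + g) = 1/(80 - 55865) = 1/(-55785) = -1/55785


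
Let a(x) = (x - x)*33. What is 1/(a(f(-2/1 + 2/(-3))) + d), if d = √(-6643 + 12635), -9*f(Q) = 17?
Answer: √1498/2996 ≈ 0.012919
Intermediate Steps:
f(Q) = -17/9 (f(Q) = -⅑*17 = -17/9)
d = 2*√1498 (d = √5992 = 2*√1498 ≈ 77.408)
a(x) = 0 (a(x) = 0*33 = 0)
1/(a(f(-2/1 + 2/(-3))) + d) = 1/(0 + 2*√1498) = 1/(2*√1498) = √1498/2996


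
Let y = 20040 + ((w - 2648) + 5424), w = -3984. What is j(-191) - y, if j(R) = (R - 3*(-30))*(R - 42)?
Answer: 4701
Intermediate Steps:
j(R) = (-42 + R)*(90 + R) (j(R) = (R + 90)*(-42 + R) = (90 + R)*(-42 + R) = (-42 + R)*(90 + R))
y = 18832 (y = 20040 + ((-3984 - 2648) + 5424) = 20040 + (-6632 + 5424) = 20040 - 1208 = 18832)
j(-191) - y = (-3780 + (-191)**2 + 48*(-191)) - 1*18832 = (-3780 + 36481 - 9168) - 18832 = 23533 - 18832 = 4701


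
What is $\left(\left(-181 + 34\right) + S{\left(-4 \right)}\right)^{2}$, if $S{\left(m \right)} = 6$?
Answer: $19881$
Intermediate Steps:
$\left(\left(-181 + 34\right) + S{\left(-4 \right)}\right)^{2} = \left(\left(-181 + 34\right) + 6\right)^{2} = \left(-147 + 6\right)^{2} = \left(-141\right)^{2} = 19881$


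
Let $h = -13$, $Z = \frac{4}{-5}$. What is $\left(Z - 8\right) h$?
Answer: $\frac{572}{5} \approx 114.4$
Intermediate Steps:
$Z = - \frac{4}{5}$ ($Z = 4 \left(- \frac{1}{5}\right) = - \frac{4}{5} \approx -0.8$)
$\left(Z - 8\right) h = \left(- \frac{4}{5} - 8\right) \left(-13\right) = \left(- \frac{44}{5}\right) \left(-13\right) = \frac{572}{5}$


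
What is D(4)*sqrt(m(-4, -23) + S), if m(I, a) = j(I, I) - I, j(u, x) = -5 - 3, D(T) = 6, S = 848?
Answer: 12*sqrt(211) ≈ 174.31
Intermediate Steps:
j(u, x) = -8
m(I, a) = -8 - I
D(4)*sqrt(m(-4, -23) + S) = 6*sqrt((-8 - 1*(-4)) + 848) = 6*sqrt((-8 + 4) + 848) = 6*sqrt(-4 + 848) = 6*sqrt(844) = 6*(2*sqrt(211)) = 12*sqrt(211)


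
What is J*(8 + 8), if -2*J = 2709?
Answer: -21672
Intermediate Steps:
J = -2709/2 (J = -½*2709 = -2709/2 ≈ -1354.5)
J*(8 + 8) = -2709*(8 + 8)/2 = -2709/2*16 = -21672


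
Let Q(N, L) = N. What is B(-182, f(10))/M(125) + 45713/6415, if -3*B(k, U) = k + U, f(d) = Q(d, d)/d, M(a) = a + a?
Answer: 7089173/962250 ≈ 7.3673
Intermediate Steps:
M(a) = 2*a
f(d) = 1 (f(d) = d/d = 1)
B(k, U) = -U/3 - k/3 (B(k, U) = -(k + U)/3 = -(U + k)/3 = -U/3 - k/3)
B(-182, f(10))/M(125) + 45713/6415 = (-1/3*1 - 1/3*(-182))/((2*125)) + 45713/6415 = (-1/3 + 182/3)/250 + 45713*(1/6415) = (181/3)*(1/250) + 45713/6415 = 181/750 + 45713/6415 = 7089173/962250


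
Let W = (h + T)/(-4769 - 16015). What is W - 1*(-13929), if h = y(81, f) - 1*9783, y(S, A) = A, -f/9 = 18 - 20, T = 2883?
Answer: 48251203/3464 ≈ 13929.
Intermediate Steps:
f = 18 (f = -9*(18 - 20) = -9*(-2) = 18)
h = -9765 (h = 18 - 1*9783 = 18 - 9783 = -9765)
W = 1147/3464 (W = (-9765 + 2883)/(-4769 - 16015) = -6882/(-20784) = -6882*(-1/20784) = 1147/3464 ≈ 0.33112)
W - 1*(-13929) = 1147/3464 - 1*(-13929) = 1147/3464 + 13929 = 48251203/3464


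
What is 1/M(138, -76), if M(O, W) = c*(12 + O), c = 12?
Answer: 1/1800 ≈ 0.00055556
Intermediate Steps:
M(O, W) = 144 + 12*O (M(O, W) = 12*(12 + O) = 144 + 12*O)
1/M(138, -76) = 1/(144 + 12*138) = 1/(144 + 1656) = 1/1800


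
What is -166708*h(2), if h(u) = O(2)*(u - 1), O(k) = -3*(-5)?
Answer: -2500620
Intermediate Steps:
O(k) = 15
h(u) = -15 + 15*u (h(u) = 15*(u - 1) = 15*(-1 + u) = -15 + 15*u)
-166708*h(2) = -166708*(-15 + 15*2) = -166708*(-15 + 30) = -166708*15 = -2500620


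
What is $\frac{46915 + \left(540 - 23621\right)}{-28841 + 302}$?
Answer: $- \frac{23834}{28539} \approx -0.83514$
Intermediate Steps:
$\frac{46915 + \left(540 - 23621\right)}{-28841 + 302} = \frac{46915 + \left(540 - 23621\right)}{-28539} = \left(46915 - 23081\right) \left(- \frac{1}{28539}\right) = 23834 \left(- \frac{1}{28539}\right) = - \frac{23834}{28539}$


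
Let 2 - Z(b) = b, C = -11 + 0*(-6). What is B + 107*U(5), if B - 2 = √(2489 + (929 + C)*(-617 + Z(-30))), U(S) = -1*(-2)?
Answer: 216 + 7*I*√10909 ≈ 216.0 + 731.12*I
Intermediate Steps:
C = -11 (C = -11 + 0 = -11)
Z(b) = 2 - b
U(S) = 2
B = 2 + 7*I*√10909 (B = 2 + √(2489 + (929 - 11)*(-617 + (2 - 1*(-30)))) = 2 + √(2489 + 918*(-617 + (2 + 30))) = 2 + √(2489 + 918*(-617 + 32)) = 2 + √(2489 + 918*(-585)) = 2 + √(2489 - 537030) = 2 + √(-534541) = 2 + 7*I*√10909 ≈ 2.0 + 731.12*I)
B + 107*U(5) = (2 + 7*I*√10909) + 107*2 = (2 + 7*I*√10909) + 214 = 216 + 7*I*√10909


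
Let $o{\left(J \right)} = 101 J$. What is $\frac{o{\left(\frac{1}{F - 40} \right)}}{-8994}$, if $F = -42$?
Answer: $\frac{101}{737508} \approx 0.00013695$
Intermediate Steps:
$\frac{o{\left(\frac{1}{F - 40} \right)}}{-8994} = \frac{101 \frac{1}{-42 - 40}}{-8994} = \frac{101}{-82} \left(- \frac{1}{8994}\right) = 101 \left(- \frac{1}{82}\right) \left(- \frac{1}{8994}\right) = \left(- \frac{101}{82}\right) \left(- \frac{1}{8994}\right) = \frac{101}{737508}$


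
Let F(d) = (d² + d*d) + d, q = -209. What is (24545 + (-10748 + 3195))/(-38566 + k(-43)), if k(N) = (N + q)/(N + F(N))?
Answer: -730656/1658341 ≈ -0.44059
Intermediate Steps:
F(d) = d + 2*d² (F(d) = (d² + d²) + d = 2*d² + d = d + 2*d²)
k(N) = (-209 + N)/(N + N*(1 + 2*N)) (k(N) = (N - 209)/(N + N*(1 + 2*N)) = (-209 + N)/(N + N*(1 + 2*N)))
(24545 + (-10748 + 3195))/(-38566 + k(-43)) = (24545 + (-10748 + 3195))/(-38566 + (½)*(-209 - 43)/(-43*(1 - 43))) = (24545 - 7553)/(-38566 + (½)*(-1/43)*(-252)/(-42)) = 16992/(-38566 + (½)*(-1/43)*(-1/42)*(-252)) = 16992/(-38566 - 3/43) = 16992/(-1658341/43) = 16992*(-43/1658341) = -730656/1658341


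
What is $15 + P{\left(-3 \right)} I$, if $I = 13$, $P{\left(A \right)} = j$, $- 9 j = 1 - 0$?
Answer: $\frac{122}{9} \approx 13.556$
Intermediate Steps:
$j = - \frac{1}{9}$ ($j = - \frac{1 - 0}{9} = - \frac{1 + 0}{9} = \left(- \frac{1}{9}\right) 1 = - \frac{1}{9} \approx -0.11111$)
$P{\left(A \right)} = - \frac{1}{9}$
$15 + P{\left(-3 \right)} I = 15 - \frac{13}{9} = \frac{122}{9}$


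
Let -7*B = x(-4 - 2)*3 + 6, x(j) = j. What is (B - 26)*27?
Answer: -4590/7 ≈ -655.71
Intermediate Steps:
B = 12/7 (B = -((-4 - 2)*3 + 6)/7 = -(-6*3 + 6)/7 = -(-18 + 6)/7 = -1/7*(-12) = 12/7 ≈ 1.7143)
(B - 26)*27 = (12/7 - 26)*27 = -170/7*27 = -4590/7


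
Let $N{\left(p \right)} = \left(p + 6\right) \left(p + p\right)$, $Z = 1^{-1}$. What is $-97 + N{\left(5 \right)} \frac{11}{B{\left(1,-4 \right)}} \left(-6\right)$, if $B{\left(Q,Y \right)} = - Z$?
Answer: $7163$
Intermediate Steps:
$Z = 1$
$N{\left(p \right)} = 2 p \left(6 + p\right)$ ($N{\left(p \right)} = \left(6 + p\right) 2 p = 2 p \left(6 + p\right)$)
$B{\left(Q,Y \right)} = -1$ ($B{\left(Q,Y \right)} = \left(-1\right) 1 = -1$)
$-97 + N{\left(5 \right)} \frac{11}{B{\left(1,-4 \right)}} \left(-6\right) = -97 + 2 \cdot 5 \left(6 + 5\right) \frac{11}{-1} \left(-6\right) = -97 + 2 \cdot 5 \cdot 11 \cdot 11 \left(-1\right) \left(-6\right) = -97 + 110 \left(\left(-11\right) \left(-6\right)\right) = -97 + 110 \cdot 66 = -97 + 7260 = 7163$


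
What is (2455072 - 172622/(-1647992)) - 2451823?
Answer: 2677249315/823996 ≈ 3249.1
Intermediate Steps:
(2455072 - 172622/(-1647992)) - 2451823 = (2455072 - 172622*(-1/1647992)) - 2451823 = (2455072 + 86311/823996) - 2451823 = 2022969594023/823996 - 2451823 = 2677249315/823996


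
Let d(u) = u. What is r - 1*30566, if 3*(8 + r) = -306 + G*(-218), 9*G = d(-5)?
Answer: -827162/27 ≈ -30636.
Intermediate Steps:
G = -5/9 (G = (⅑)*(-5) = -5/9 ≈ -0.55556)
r = -1880/27 (r = -8 + (-306 - 5/9*(-218))/3 = -8 + (-306 + 1090/9)/3 = -8 + (⅓)*(-1664/9) = -8 - 1664/27 = -1880/27 ≈ -69.630)
r - 1*30566 = -1880/27 - 1*30566 = -1880/27 - 30566 = -827162/27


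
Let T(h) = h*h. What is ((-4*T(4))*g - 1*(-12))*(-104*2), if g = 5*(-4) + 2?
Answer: -242112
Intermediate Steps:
T(h) = h**2
g = -18 (g = -20 + 2 = -18)
((-4*T(4))*g - 1*(-12))*(-104*2) = (-4*4**2*(-18) - 1*(-12))*(-104*2) = (-4*16*(-18) + 12)*(-208) = (-64*(-18) + 12)*(-208) = (1152 + 12)*(-208) = 1164*(-208) = -242112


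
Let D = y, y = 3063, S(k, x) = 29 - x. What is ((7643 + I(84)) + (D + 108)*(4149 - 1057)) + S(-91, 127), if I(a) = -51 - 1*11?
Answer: 9812215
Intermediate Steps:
I(a) = -62 (I(a) = -51 - 11 = -62)
D = 3063
((7643 + I(84)) + (D + 108)*(4149 - 1057)) + S(-91, 127) = ((7643 - 62) + (3063 + 108)*(4149 - 1057)) + (29 - 1*127) = (7581 + 3171*3092) + (29 - 127) = (7581 + 9804732) - 98 = 9812313 - 98 = 9812215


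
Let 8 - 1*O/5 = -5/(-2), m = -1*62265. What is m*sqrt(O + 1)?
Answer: -62265*sqrt(114)/2 ≈ -3.3240e+5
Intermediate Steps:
m = -62265
O = 55/2 (O = 40 - (-25)/(-2) = 40 - (-25)*(-1)/2 = 40 - 5*5/2 = 40 - 25/2 = 55/2 ≈ 27.500)
m*sqrt(O + 1) = -62265*sqrt(55/2 + 1) = -62265*sqrt(114)/2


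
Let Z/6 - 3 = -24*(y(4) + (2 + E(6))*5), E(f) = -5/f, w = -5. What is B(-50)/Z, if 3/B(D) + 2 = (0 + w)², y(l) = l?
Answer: -1/10718 ≈ -9.3301e-5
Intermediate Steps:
B(D) = 3/23 (B(D) = 3/(-2 + (0 - 5)²) = 3/(-2 + (-5)²) = 3/(-2 + 25) = 3/23)
Z = -1398 (Z = 18 + 6*(-24*(4 + (2 - 5/6)*5)) = 18 + 6*(-24*(4 + (2 - 5*⅙)*5)) = 18 + 6*(-24*(4 + (2 - ⅚)*5)) = 18 + 6*(-24*(4 + (7/6)*5)) = 18 + 6*(-24*(4 + 35/6)) = 18 + 6*(-24*59/6) = 18 + 6*(-236) = 18 - 1416 = -1398)
B(-50)/Z = (3/23)/(-1398) = (3/23)*(-1/1398) = -1/10718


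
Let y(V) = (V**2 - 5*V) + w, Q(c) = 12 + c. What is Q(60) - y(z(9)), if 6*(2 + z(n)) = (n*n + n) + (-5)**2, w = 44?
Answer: -6511/36 ≈ -180.86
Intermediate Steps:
z(n) = 13/6 + n/6 + n**2/6 (z(n) = -2 + ((n*n + n) + (-5)**2)/6 = -2 + ((n**2 + n) + 25)/6 = -2 + ((n + n**2) + 25)/6 = -2 + (25 + n + n**2)/6 = -2 + (25/6 + n/6 + n**2/6) = 13/6 + n/6 + n**2/6)
y(V) = 44 + V**2 - 5*V (y(V) = (V**2 - 5*V) + 44 = 44 + V**2 - 5*V)
Q(60) - y(z(9)) = (12 + 60) - (44 + (13/6 + (1/6)*9 + (1/6)*9**2)**2 - 5*(13/6 + (1/6)*9 + (1/6)*9**2)) = 72 - (44 + (13/6 + 3/2 + (1/6)*81)**2 - 5*(13/6 + 3/2 + (1/6)*81)) = 72 - (44 + (13/6 + 3/2 + 27/2)**2 - 5*(13/6 + 3/2 + 27/2)) = 72 - (44 + (103/6)**2 - 5*103/6) = 72 - (44 + 10609/36 - 515/6) = 72 - 1*9103/36 = 72 - 9103/36 = -6511/36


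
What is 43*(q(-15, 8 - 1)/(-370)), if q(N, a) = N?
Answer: 129/74 ≈ 1.7432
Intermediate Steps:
43*(q(-15, 8 - 1)/(-370)) = 43*(-15/(-370)) = 43*(-15*(-1/370)) = 43*(3/74) = 129/74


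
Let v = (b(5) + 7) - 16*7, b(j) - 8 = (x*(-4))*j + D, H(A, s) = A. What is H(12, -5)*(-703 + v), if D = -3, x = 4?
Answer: -10596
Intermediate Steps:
b(j) = 5 - 16*j (b(j) = 8 + ((4*(-4))*j - 3) = 8 + (-16*j - 3) = 8 + (-3 - 16*j) = 5 - 16*j)
v = -180 (v = ((5 - 16*5) + 7) - 16*7 = ((5 - 80) + 7) - 112 = (-75 + 7) - 112 = -68 - 112 = -180)
H(12, -5)*(-703 + v) = 12*(-703 - 180) = 12*(-883) = -10596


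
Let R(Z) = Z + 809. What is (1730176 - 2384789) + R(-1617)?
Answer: -655421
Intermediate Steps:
R(Z) = 809 + Z
(1730176 - 2384789) + R(-1617) = (1730176 - 2384789) + (809 - 1617) = -654613 - 808 = -655421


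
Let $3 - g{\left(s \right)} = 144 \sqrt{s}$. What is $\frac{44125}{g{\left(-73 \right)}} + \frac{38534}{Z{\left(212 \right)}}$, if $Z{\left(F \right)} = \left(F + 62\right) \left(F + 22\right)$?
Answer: $\frac{3712094281}{5391931194} + \frac{706000 i \sqrt{73}}{168193} \approx 0.68845 + 35.864 i$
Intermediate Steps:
$g{\left(s \right)} = 3 - 144 \sqrt{s}$
$Z{\left(F \right)} = \left(22 + F\right) \left(62 + F\right)$ ($Z{\left(F \right)} = \left(62 + F\right) \left(22 + F\right) = \left(22 + F\right) \left(62 + F\right)$)
$\frac{44125}{g{\left(-73 \right)}} + \frac{38534}{Z{\left(212 \right)}} = \frac{44125}{3 - 144 \sqrt{-73}} + \frac{38534}{1364 + 212^{2} + 84 \cdot 212} = \frac{44125}{3 - 144 i \sqrt{73}} + \frac{38534}{1364 + 44944 + 17808} = \frac{44125}{3 - 144 i \sqrt{73}} + \frac{38534}{64116} = \frac{44125}{3 - 144 i \sqrt{73}} + 38534 \cdot \frac{1}{64116} = \frac{44125}{3 - 144 i \sqrt{73}} + \frac{19267}{32058} = \frac{19267}{32058} + \frac{44125}{3 - 144 i \sqrt{73}}$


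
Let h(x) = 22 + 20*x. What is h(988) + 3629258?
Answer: 3649040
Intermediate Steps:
h(988) + 3629258 = (22 + 20*988) + 3629258 = (22 + 19760) + 3629258 = 19782 + 3629258 = 3649040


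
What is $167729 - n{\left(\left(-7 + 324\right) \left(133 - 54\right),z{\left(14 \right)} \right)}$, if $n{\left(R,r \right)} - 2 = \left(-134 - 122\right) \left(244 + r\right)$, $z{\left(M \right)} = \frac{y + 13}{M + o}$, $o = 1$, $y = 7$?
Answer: $\frac{691597}{3} \approx 2.3053 \cdot 10^{5}$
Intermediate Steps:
$z{\left(M \right)} = \frac{20}{1 + M}$ ($z{\left(M \right)} = \frac{7 + 13}{M + 1} = \frac{20}{1 + M}$)
$n{\left(R,r \right)} = -62462 - 256 r$ ($n{\left(R,r \right)} = 2 + \left(-134 - 122\right) \left(244 + r\right) = 2 - 256 \left(244 + r\right) = 2 - \left(62464 + 256 r\right) = -62462 - 256 r$)
$167729 - n{\left(\left(-7 + 324\right) \left(133 - 54\right),z{\left(14 \right)} \right)} = 167729 - \left(-62462 - 256 \frac{20}{1 + 14}\right) = 167729 - \left(-62462 - 256 \cdot \frac{20}{15}\right) = 167729 - \left(-62462 - 256 \cdot 20 \cdot \frac{1}{15}\right) = 167729 - \left(-62462 - \frac{1024}{3}\right) = 167729 - - \frac{188410}{3} = 167729 + \frac{188410}{3} = \frac{691597}{3}$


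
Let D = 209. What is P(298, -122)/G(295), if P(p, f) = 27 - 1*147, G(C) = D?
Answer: -120/209 ≈ -0.57416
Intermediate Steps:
G(C) = 209
P(p, f) = -120 (P(p, f) = 27 - 147 = -120)
P(298, -122)/G(295) = -120/209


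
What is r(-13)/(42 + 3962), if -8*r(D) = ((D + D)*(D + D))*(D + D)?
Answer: 169/308 ≈ 0.54870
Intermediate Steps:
r(D) = -D**3 (r(D) = -(D + D)*(D + D)*(D + D)/8 = -(2*D)*(2*D)*2*D/8 = -4*D**2*2*D/8 = -D**3)
r(-13)/(42 + 3962) = (-1*(-13)**3)/(42 + 3962) = -1*(-2197)/4004 = 2197*(1/4004) = 169/308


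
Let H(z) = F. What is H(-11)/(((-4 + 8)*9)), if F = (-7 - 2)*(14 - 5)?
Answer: -9/4 ≈ -2.2500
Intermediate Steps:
F = -81 (F = -9*9 = -81)
H(z) = -81
H(-11)/(((-4 + 8)*9)) = -81*1/(9*(-4 + 8)) = -81/(4*9) = -81/36 = -81*1/36 = -9/4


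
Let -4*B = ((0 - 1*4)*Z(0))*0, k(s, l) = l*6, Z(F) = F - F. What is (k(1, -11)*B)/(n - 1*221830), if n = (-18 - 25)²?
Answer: 0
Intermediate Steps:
Z(F) = 0
k(s, l) = 6*l
B = 0 (B = -(0 - 1*4)*0*0/4 = -(0 - 4)*0*0/4 = -(-4*0)*0/4 = -0*0 = -¼*0 = 0)
n = 1849 (n = (-43)² = 1849)
(k(1, -11)*B)/(n - 1*221830) = ((6*(-11))*0)/(1849 - 1*221830) = (-66*0)/(1849 - 221830) = 0/(-219981) = 0*(-1/219981) = 0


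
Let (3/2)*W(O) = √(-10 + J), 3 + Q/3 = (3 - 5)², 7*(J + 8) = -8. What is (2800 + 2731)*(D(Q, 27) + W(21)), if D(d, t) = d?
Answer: 16593 + 11062*I*√938/21 ≈ 16593.0 + 16133.0*I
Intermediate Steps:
J = -64/7 (J = -8 + (⅐)*(-8) = -8 - 8/7 = -64/7 ≈ -9.1429)
Q = 3 (Q = -9 + 3*(3 - 5)² = -9 + 3*(-2)² = -9 + 3*4 = -9 + 12 = 3)
W(O) = 2*I*√938/21 (W(O) = 2*√(-10 - 64/7)/3 = 2*√(-134/7)/3 = 2*(I*√938/7)/3 = 2*I*√938/21)
(2800 + 2731)*(D(Q, 27) + W(21)) = (2800 + 2731)*(3 + 2*I*√938/21) = 5531*(3 + 2*I*√938/21) = 16593 + 11062*I*√938/21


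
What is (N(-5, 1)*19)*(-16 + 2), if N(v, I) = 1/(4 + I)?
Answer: -266/5 ≈ -53.200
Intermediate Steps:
(N(-5, 1)*19)*(-16 + 2) = (19/(4 + 1))*(-16 + 2) = (19/5)*(-14) = -266/5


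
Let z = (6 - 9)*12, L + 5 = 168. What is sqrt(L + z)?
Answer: sqrt(127) ≈ 11.269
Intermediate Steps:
L = 163 (L = -5 + 168 = 163)
z = -36 (z = -3*12 = -36)
sqrt(L + z) = sqrt(163 - 36) = sqrt(127)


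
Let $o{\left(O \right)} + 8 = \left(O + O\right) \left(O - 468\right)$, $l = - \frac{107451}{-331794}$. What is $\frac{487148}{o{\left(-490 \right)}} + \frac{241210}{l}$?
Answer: $\frac{2087130106339873}{2802178812} \approx 7.4482 \cdot 10^{5}$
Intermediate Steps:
$l = \frac{11939}{36866}$ ($l = \left(-107451\right) \left(- \frac{1}{331794}\right) = \frac{11939}{36866} \approx 0.32385$)
$o{\left(O \right)} = -8 + 2 O \left(-468 + O\right)$ ($o{\left(O \right)} = -8 + \left(O + O\right) \left(O - 468\right) = -8 + 2 O \left(-468 + O\right)$)
$\frac{487148}{o{\left(-490 \right)}} + \frac{241210}{l} = \frac{487148}{-8 - -458640 + 2 \left(-490\right)^{2}} + \frac{241210}{\frac{11939}{36866}} = \frac{487148}{-8 + 458640 + 2 \cdot 240100} + 241210 \cdot \frac{36866}{11939} = \frac{487148}{-8 + 458640 + 480200} + \frac{8892447860}{11939} = \frac{487148}{938832} + \frac{8892447860}{11939} = 487148 \cdot \frac{1}{938832} + \frac{8892447860}{11939} = \frac{121787}{234708} + \frac{8892447860}{11939} = \frac{2087130106339873}{2802178812}$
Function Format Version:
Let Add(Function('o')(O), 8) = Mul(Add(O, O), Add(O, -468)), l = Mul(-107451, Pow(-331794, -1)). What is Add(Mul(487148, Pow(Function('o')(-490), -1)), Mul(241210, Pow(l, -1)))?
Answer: Rational(2087130106339873, 2802178812) ≈ 7.4482e+5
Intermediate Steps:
l = Rational(11939, 36866) (l = Mul(-107451, Rational(-1, 331794)) = Rational(11939, 36866) ≈ 0.32385)
Function('o')(O) = Add(-8, Mul(2, O, Add(-468, O))) (Function('o')(O) = Add(-8, Mul(Add(O, O), Add(O, -468))) = Add(-8, Mul(Mul(2, O), Add(-468, O))) = Add(-8, Mul(2, O, Add(-468, O))))
Add(Mul(487148, Pow(Function('o')(-490), -1)), Mul(241210, Pow(l, -1))) = Add(Mul(487148, Pow(Add(-8, Mul(-936, -490), Mul(2, Pow(-490, 2))), -1)), Mul(241210, Pow(Rational(11939, 36866), -1))) = Add(Mul(487148, Pow(Add(-8, 458640, Mul(2, 240100)), -1)), Mul(241210, Rational(36866, 11939))) = Add(Mul(487148, Pow(Add(-8, 458640, 480200), -1)), Rational(8892447860, 11939)) = Add(Mul(487148, Pow(938832, -1)), Rational(8892447860, 11939)) = Add(Mul(487148, Rational(1, 938832)), Rational(8892447860, 11939)) = Add(Rational(121787, 234708), Rational(8892447860, 11939)) = Rational(2087130106339873, 2802178812)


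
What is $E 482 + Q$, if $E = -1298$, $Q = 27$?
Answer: $-625609$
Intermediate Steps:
$E 482 + Q = \left(-1298\right) 482 + 27 = -625636 + 27 = -625609$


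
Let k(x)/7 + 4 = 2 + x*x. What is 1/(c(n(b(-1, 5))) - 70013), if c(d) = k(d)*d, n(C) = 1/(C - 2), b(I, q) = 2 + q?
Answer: -125/8751968 ≈ -1.4283e-5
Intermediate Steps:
k(x) = -14 + 7*x**2 (k(x) = -28 + 7*(2 + x*x) = -28 + 7*(2 + x**2) = -28 + (14 + 7*x**2) = -14 + 7*x**2)
n(C) = 1/(-2 + C)
c(d) = d*(-14 + 7*d**2) (c(d) = (-14 + 7*d**2)*d = d*(-14 + 7*d**2))
1/(c(n(b(-1, 5))) - 70013) = 1/(7*(-2 + (1/(-2 + (2 + 5)))**2)/(-2 + (2 + 5)) - 70013) = 1/(7*(-2 + (1/(-2 + 7))**2)/(-2 + 7) - 70013) = 1/(7*(-2 + (1/5)**2)/5 - 70013) = 1/(7*(1/5)*(-2 + (1/5)**2) - 70013) = 1/(7*(1/5)*(-2 + 1/25) - 70013) = 1/(7*(1/5)*(-49/25) - 70013) = 1/(-343/125 - 70013) = 1/(-8751968/125) = -125/8751968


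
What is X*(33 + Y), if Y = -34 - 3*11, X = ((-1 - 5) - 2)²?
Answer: -2176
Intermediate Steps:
X = 64 (X = (-6 - 2)² = (-8)² = 64)
Y = -67 (Y = -34 - 1*33 = -34 - 33 = -67)
X*(33 + Y) = 64*(33 - 67) = 64*(-34) = -2176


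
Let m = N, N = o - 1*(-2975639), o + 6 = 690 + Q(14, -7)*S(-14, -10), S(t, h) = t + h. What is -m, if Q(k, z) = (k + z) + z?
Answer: -2976323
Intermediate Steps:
S(t, h) = h + t
Q(k, z) = k + 2*z
o = 684 (o = -6 + (690 + (14 + 2*(-7))*(-10 - 14)) = -6 + (690 + (14 - 14)*(-24)) = -6 + (690 + 0*(-24)) = -6 + (690 + 0) = -6 + 690 = 684)
N = 2976323 (N = 684 - 1*(-2975639) = 684 + 2975639 = 2976323)
m = 2976323
-m = -1*2976323 = -2976323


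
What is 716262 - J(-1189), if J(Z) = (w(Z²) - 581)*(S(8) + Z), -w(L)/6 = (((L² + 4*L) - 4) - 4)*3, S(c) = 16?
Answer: -42198708985183989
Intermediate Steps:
w(L) = 144 - 72*L - 18*L² (w(L) = -6*(((L² + 4*L) - 4) - 4)*3 = -6*((-4 + L² + 4*L) - 4)*3 = -6*(-8 + L² + 4*L)*3 = -6*(-24 + 3*L² + 12*L) = 144 - 72*L - 18*L²)
J(Z) = (16 + Z)*(-437 - 72*Z² - 18*Z⁴) (J(Z) = ((144 - 72*Z² - 18*Z⁴) - 581)*(16 + Z) = (-437 - 72*Z² - 18*Z⁴)*(16 + Z) = (16 + Z)*(-437 - 72*Z² - 18*Z⁴))
716262 - J(-1189) = 716262 - (-6992 - 1152*(-1189)² - 437*(-1189) - 288*(-1189)⁴ - 72*(-1189)³ - 18*(-1189)⁵) = 716262 - (-6992 - 1152*1413721 + 519593 - 288*1998607065841 - 72*(-1680914269) - 18*(-2376343801284949)) = 716262 - (-6992 - 1628606592 + 519593 - 575598834962208 + 121025827368 + 42774188423129082) = 716262 - 1*42198708985900251 = 716262 - 42198708985900251 = -42198708985183989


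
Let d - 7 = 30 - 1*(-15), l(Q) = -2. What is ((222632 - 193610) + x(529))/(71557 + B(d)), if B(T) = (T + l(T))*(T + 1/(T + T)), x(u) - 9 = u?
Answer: 1537120/3856189 ≈ 0.39861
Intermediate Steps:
x(u) = 9 + u
d = 52 (d = 7 + (30 - 1*(-15)) = 7 + (30 + 15) = 7 + 45 = 52)
B(T) = (-2 + T)*(T + 1/(2*T)) (B(T) = (T - 2)*(T + 1/(T + T)) = (-2 + T)*(T + 1/(2*T)))
((222632 - 193610) + x(529))/(71557 + B(d)) = ((222632 - 193610) + (9 + 529))/(71557 + (½ + 52² - 1/52 - 2*52)) = (29022 + 538)/(71557 + (½ + 2704 - 1*1/52 - 104)) = 29560/(71557 + (½ + 2704 - 1/52 - 104)) = 29560/(71557 + 135225/52) = 29560/(3856189/52) = 29560*(52/3856189) = 1537120/3856189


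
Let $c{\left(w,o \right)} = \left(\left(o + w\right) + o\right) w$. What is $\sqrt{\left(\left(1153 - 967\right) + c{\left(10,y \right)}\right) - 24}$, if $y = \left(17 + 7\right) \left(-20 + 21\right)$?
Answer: $\sqrt{742} \approx 27.24$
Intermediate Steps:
$y = 24$ ($y = 24 \cdot 1 = 24$)
$c{\left(w,o \right)} = w \left(w + 2 o\right)$ ($c{\left(w,o \right)} = \left(w + 2 o\right) w = w \left(w + 2 o\right)$)
$\sqrt{\left(\left(1153 - 967\right) + c{\left(10,y \right)}\right) - 24} = \sqrt{\left(\left(1153 - 967\right) + 10 \left(10 + 2 \cdot 24\right)\right) - 24} = \sqrt{\left(186 + 10 \left(10 + 48\right)\right) - 24} = \sqrt{\left(186 + 10 \cdot 58\right) - 24} = \sqrt{\left(186 + 580\right) - 24} = \sqrt{766 - 24} = \sqrt{742}$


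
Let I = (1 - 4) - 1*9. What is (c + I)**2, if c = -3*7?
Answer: 1089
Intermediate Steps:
c = -21
I = -12 (I = -3 - 9 = -12)
(c + I)**2 = (-21 - 12)**2 = (-33)**2 = 1089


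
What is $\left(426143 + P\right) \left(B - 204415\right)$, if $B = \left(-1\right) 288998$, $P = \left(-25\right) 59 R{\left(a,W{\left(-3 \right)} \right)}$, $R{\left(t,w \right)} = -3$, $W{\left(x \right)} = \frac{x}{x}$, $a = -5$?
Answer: $-212447848584$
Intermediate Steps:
$W{\left(x \right)} = 1$
$P = 4425$ ($P = \left(-25\right) 59 \left(-3\right) = \left(-1475\right) \left(-3\right) = 4425$)
$B = -288998$
$\left(426143 + P\right) \left(B - 204415\right) = \left(426143 + 4425\right) \left(-288998 - 204415\right) = 430568 \left(-493413\right) = -212447848584$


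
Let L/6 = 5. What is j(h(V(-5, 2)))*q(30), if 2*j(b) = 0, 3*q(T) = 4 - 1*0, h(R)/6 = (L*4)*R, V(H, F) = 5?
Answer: 0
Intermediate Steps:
L = 30 (L = 6*5 = 30)
h(R) = 720*R (h(R) = 6*((30*4)*R) = 6*(120*R) = 720*R)
q(T) = 4/3 (q(T) = (4 - 1*0)/3 = (4 + 0)/3 = (⅓)*4 = 4/3)
j(b) = 0 (j(b) = (½)*0 = 0)
j(h(V(-5, 2)))*q(30) = 0*(4/3) = 0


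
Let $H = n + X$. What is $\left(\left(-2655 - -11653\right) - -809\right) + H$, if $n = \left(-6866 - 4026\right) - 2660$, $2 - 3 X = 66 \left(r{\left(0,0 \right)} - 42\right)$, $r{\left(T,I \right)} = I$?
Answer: $- \frac{8461}{3} \approx -2820.3$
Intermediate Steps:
$X = \frac{2774}{3}$ ($X = \frac{2}{3} - \frac{66 \left(0 - 42\right)}{3} = \frac{2}{3} - \frac{66 \left(-42\right)}{3} = \frac{2}{3} - -924 = \frac{2}{3} + 924 = \frac{2774}{3} \approx 924.67$)
$n = -13552$ ($n = -10892 - 2660 = -13552$)
$H = - \frac{37882}{3}$ ($H = -13552 + \frac{2774}{3} = - \frac{37882}{3} \approx -12627.0$)
$\left(\left(-2655 - -11653\right) - -809\right) + H = \left(\left(-2655 - -11653\right) - -809\right) - \frac{37882}{3} = \left(\left(-2655 + 11653\right) + 809\right) - \frac{37882}{3} = \left(8998 + 809\right) - \frac{37882}{3} = 9807 - \frac{37882}{3} = - \frac{8461}{3}$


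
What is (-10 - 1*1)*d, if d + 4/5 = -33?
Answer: 1859/5 ≈ 371.80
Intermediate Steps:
d = -169/5 (d = -4/5 - 33 = -169/5 ≈ -33.800)
(-10 - 1*1)*d = (-10 - 1*1)*(-169/5) = (-10 - 1)*(-169/5) = -11*(-169/5) = 1859/5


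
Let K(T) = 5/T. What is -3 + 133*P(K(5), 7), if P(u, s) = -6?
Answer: -801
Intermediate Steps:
-3 + 133*P(K(5), 7) = -3 + 133*(-6) = -3 - 798 = -801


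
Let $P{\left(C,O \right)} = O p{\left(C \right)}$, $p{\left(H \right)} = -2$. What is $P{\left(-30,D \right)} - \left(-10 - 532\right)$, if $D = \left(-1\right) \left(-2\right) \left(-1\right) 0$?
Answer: $542$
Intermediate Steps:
$D = 0$ ($D = 2 \left(-1\right) 0 = \left(-2\right) 0 = 0$)
$P{\left(C,O \right)} = - 2 O$ ($P{\left(C,O \right)} = O \left(-2\right) = - 2 O$)
$P{\left(-30,D \right)} - \left(-10 - 532\right) = \left(-2\right) 0 - \left(-10 - 532\right) = 0 - \left(-10 - 532\right) = 0 - -542 = 0 + 542 = 542$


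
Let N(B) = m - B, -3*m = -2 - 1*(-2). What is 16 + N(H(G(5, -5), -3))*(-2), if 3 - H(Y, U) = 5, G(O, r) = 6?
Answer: 12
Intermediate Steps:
m = 0 (m = -(-2 - 1*(-2))/3 = -(-2 + 2)/3 = -⅓*0 = 0)
H(Y, U) = -2 (H(Y, U) = 3 - 1*5 = 3 - 5 = -2)
N(B) = -B (N(B) = 0 - B = -B)
16 + N(H(G(5, -5), -3))*(-2) = 16 - 1*(-2)*(-2) = 16 + 2*(-2) = 16 - 4 = 12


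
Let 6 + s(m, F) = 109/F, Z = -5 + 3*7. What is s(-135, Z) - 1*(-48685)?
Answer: 778973/16 ≈ 48686.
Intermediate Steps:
Z = 16 (Z = -5 + 21 = 16)
s(m, F) = -6 + 109/F
s(-135, Z) - 1*(-48685) = (-6 + 109/16) - 1*(-48685) = (-6 + 109*(1/16)) + 48685 = (-6 + 109/16) + 48685 = 13/16 + 48685 = 778973/16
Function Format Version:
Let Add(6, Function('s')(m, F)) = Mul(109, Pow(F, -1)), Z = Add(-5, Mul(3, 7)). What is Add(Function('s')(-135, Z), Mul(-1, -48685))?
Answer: Rational(778973, 16) ≈ 48686.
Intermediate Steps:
Z = 16 (Z = Add(-5, 21) = 16)
Function('s')(m, F) = Add(-6, Mul(109, Pow(F, -1)))
Add(Function('s')(-135, Z), Mul(-1, -48685)) = Add(Add(-6, Mul(109, Pow(16, -1))), Mul(-1, -48685)) = Add(Add(-6, Mul(109, Rational(1, 16))), 48685) = Add(Add(-6, Rational(109, 16)), 48685) = Add(Rational(13, 16), 48685) = Rational(778973, 16)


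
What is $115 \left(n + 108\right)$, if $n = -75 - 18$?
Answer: $1725$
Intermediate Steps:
$n = -93$
$115 \left(n + 108\right) = 115 \left(-93 + 108\right) = 115 \cdot 15 = 1725$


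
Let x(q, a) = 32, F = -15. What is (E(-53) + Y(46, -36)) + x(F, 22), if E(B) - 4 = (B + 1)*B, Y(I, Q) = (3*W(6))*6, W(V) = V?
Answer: 2900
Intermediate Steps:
Y(I, Q) = 108 (Y(I, Q) = (3*6)*6 = 18*6 = 108)
E(B) = 4 + B*(1 + B) (E(B) = 4 + (B + 1)*B = 4 + (1 + B)*B = 4 + B*(1 + B))
(E(-53) + Y(46, -36)) + x(F, 22) = ((4 - 53 + (-53)²) + 108) + 32 = ((4 - 53 + 2809) + 108) + 32 = (2760 + 108) + 32 = 2868 + 32 = 2900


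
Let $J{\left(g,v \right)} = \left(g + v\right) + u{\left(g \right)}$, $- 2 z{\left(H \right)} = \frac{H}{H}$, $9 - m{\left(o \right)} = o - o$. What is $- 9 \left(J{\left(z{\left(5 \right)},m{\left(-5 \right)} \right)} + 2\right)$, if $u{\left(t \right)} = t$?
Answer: $-90$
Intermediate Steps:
$m{\left(o \right)} = 9$ ($m{\left(o \right)} = 9 - \left(o - o\right) = 9 - 0 = 9 + 0 = 9$)
$z{\left(H \right)} = - \frac{1}{2}$ ($z{\left(H \right)} = - \frac{H \frac{1}{H}}{2} = \left(- \frac{1}{2}\right) 1 = - \frac{1}{2}$)
$J{\left(g,v \right)} = v + 2 g$ ($J{\left(g,v \right)} = \left(g + v\right) + g = v + 2 g$)
$- 9 \left(J{\left(z{\left(5 \right)},m{\left(-5 \right)} \right)} + 2\right) = - 9 \left(\left(9 + 2 \left(- \frac{1}{2}\right)\right) + 2\right) = - 9 \left(\left(9 - 1\right) + 2\right) = - 9 \left(8 + 2\right) = \left(-9\right) 10 = -90$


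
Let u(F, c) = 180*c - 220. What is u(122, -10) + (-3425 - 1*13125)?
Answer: -18570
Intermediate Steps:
u(F, c) = -220 + 180*c
u(122, -10) + (-3425 - 1*13125) = (-220 + 180*(-10)) + (-3425 - 1*13125) = (-220 - 1800) + (-3425 - 13125) = -2020 - 16550 = -18570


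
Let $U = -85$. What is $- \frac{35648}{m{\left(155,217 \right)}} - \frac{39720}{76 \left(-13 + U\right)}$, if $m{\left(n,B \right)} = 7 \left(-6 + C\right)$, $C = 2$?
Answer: $\frac{1190261}{931} \approx 1278.5$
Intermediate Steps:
$m{\left(n,B \right)} = -28$ ($m{\left(n,B \right)} = 7 \left(-6 + 2\right) = 7 \left(-4\right) = -28$)
$- \frac{35648}{m{\left(155,217 \right)}} - \frac{39720}{76 \left(-13 + U\right)} = - \frac{35648}{-28} - \frac{39720}{76 \left(-13 - 85\right)} = \left(-35648\right) \left(- \frac{1}{28}\right) - \frac{39720}{76 \left(-98\right)} = \frac{8912}{7} - \frac{39720}{-7448} = \frac{8912}{7} - - \frac{4965}{931} = \frac{8912}{7} + \frac{4965}{931} = \frac{1190261}{931}$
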